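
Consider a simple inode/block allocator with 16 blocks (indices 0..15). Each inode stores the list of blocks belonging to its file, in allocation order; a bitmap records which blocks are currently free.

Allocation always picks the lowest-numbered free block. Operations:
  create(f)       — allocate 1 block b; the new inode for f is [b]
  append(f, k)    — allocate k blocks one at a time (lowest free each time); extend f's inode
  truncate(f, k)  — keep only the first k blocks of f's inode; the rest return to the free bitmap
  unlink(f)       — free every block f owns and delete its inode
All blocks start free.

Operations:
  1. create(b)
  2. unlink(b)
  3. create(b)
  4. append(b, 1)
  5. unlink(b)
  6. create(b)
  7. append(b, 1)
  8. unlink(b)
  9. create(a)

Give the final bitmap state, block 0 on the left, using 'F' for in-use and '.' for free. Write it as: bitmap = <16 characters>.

after create(b) → b:[0]  free=[F...............]
after unlink(b) →   free=[................]
after create(b) → b:[0]  free=[F...............]
after append(b, 1) → b:[0, 1]  free=[FF..............]
after unlink(b) →   free=[................]
after create(b) → b:[0]  free=[F...............]
after append(b, 1) → b:[0, 1]  free=[FF..............]
after unlink(b) →   free=[................]
after create(a) → a:[0]  free=[F...............]

bitmap = F...............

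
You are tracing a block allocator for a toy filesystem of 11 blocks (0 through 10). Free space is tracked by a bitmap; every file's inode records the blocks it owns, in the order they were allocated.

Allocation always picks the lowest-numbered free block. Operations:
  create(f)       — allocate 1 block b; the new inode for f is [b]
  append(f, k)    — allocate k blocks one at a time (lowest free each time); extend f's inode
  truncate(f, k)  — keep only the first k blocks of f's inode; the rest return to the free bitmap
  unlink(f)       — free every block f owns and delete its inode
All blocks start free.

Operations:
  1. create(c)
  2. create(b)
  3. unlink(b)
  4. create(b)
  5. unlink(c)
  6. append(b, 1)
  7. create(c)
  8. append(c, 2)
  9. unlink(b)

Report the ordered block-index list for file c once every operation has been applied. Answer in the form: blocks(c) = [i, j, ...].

create(c): bitmap=F.......... | c=[0]
create(b): bitmap=FF......... | b=[1] c=[0]
unlink(b): bitmap=F.......... | c=[0]
create(b): bitmap=FF......... | b=[1] c=[0]
unlink(c): bitmap=.F......... | b=[1]
append(b, 1): bitmap=FF......... | b=[1, 0]
create(c): bitmap=FFF........ | b=[1, 0] c=[2]
append(c, 2): bitmap=FFFFF...... | b=[1, 0] c=[2, 3, 4]
unlink(b): bitmap=..FFF...... | c=[2, 3, 4]

blocks(c) = [2, 3, 4]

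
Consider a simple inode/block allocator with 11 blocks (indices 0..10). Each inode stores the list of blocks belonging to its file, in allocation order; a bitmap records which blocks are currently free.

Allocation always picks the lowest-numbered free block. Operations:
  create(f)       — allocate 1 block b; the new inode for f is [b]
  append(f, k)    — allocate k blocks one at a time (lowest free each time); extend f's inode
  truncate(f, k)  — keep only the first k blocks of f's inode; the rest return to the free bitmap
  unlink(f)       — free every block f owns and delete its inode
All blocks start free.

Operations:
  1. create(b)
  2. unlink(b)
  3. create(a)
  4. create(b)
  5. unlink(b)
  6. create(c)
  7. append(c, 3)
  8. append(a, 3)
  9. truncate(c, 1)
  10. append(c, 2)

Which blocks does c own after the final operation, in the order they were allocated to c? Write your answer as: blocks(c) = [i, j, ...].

blocks(c) = [1, 2, 3]

[1] create(b) — b=0 (map F..........)
[2] unlink(b) —  (map ...........)
[3] create(a) — a=0 (map F..........)
[4] create(b) — a=0 b=1 (map FF.........)
[5] unlink(b) — a=0 (map F..........)
[6] create(c) — a=0 c=1 (map FF.........)
[7] append(c, 3) — a=0 c=1,2,3,4 (map FFFFF......)
[8] append(a, 3) — a=0,5,6,7 c=1,2,3,4 (map FFFFFFFF...)
[9] truncate(c, 1) — a=0,5,6,7 c=1 (map FF...FFF...)
[10] append(c, 2) — a=0,5,6,7 c=1,2,3 (map FFFF.FFF...)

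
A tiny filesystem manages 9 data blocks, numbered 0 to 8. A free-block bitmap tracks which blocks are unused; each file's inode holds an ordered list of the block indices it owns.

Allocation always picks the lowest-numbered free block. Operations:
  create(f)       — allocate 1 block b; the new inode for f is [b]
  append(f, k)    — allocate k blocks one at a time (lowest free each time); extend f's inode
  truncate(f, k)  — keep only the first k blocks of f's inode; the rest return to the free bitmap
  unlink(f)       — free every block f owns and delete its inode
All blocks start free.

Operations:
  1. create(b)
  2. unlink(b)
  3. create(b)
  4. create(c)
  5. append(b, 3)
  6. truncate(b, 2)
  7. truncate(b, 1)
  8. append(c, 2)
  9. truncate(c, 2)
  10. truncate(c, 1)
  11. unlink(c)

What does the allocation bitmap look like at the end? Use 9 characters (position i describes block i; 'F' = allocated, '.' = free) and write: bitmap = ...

bitmap = F........

create(b): bitmap=F........ | b=[0]
unlink(b): bitmap=......... | 
create(b): bitmap=F........ | b=[0]
create(c): bitmap=FF....... | b=[0] c=[1]
append(b, 3): bitmap=FFFFF.... | b=[0, 2, 3, 4] c=[1]
truncate(b, 2): bitmap=FFF...... | b=[0, 2] c=[1]
truncate(b, 1): bitmap=FF....... | b=[0] c=[1]
append(c, 2): bitmap=FFFF..... | b=[0] c=[1, 2, 3]
truncate(c, 2): bitmap=FFF...... | b=[0] c=[1, 2]
truncate(c, 1): bitmap=FF....... | b=[0] c=[1]
unlink(c): bitmap=F........ | b=[0]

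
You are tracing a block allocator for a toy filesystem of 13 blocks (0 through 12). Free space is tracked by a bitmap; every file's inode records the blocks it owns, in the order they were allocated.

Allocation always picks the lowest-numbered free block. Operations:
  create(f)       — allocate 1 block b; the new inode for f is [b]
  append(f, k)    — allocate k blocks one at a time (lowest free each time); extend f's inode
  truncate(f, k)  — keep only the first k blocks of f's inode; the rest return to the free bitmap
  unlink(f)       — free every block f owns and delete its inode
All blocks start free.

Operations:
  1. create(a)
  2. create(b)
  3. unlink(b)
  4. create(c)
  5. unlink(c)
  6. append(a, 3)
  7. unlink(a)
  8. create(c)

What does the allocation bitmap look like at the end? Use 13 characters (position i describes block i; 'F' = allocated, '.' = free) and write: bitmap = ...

bitmap = F............

create(a): bitmap=F............ | a=[0]
create(b): bitmap=FF........... | a=[0] b=[1]
unlink(b): bitmap=F............ | a=[0]
create(c): bitmap=FF........... | a=[0] c=[1]
unlink(c): bitmap=F............ | a=[0]
append(a, 3): bitmap=FFFF......... | a=[0, 1, 2, 3]
unlink(a): bitmap=............. | 
create(c): bitmap=F............ | c=[0]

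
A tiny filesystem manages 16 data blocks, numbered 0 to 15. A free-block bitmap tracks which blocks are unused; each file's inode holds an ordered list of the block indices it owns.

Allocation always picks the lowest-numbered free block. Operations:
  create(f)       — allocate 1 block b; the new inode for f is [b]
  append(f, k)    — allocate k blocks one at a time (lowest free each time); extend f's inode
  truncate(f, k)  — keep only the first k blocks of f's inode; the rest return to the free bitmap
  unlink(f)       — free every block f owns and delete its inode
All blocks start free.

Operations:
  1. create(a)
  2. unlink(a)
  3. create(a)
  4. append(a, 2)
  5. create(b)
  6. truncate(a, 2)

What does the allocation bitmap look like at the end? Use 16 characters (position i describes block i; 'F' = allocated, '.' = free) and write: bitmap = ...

bitmap = FF.F............

create(a): bitmap=F............... | a=[0]
unlink(a): bitmap=................ | 
create(a): bitmap=F............... | a=[0]
append(a, 2): bitmap=FFF............. | a=[0, 1, 2]
create(b): bitmap=FFFF............ | a=[0, 1, 2] b=[3]
truncate(a, 2): bitmap=FF.F............ | a=[0, 1] b=[3]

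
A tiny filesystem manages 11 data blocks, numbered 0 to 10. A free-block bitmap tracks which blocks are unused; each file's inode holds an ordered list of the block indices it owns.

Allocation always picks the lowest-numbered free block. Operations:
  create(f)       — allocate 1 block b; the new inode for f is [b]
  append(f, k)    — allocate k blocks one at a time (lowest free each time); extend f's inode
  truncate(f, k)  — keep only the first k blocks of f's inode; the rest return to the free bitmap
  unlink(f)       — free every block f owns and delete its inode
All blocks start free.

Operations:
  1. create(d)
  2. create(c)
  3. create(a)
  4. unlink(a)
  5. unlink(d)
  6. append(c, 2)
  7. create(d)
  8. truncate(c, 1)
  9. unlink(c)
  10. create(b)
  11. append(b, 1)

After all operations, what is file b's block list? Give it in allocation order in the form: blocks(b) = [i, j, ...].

after create(d) → d:[0]  free=[F..........]
after create(c) → c:[1], d:[0]  free=[FF.........]
after create(a) → a:[2], c:[1], d:[0]  free=[FFF........]
after unlink(a) → c:[1], d:[0]  free=[FF.........]
after unlink(d) → c:[1]  free=[.F.........]
after append(c, 2) → c:[1, 0, 2]  free=[FFF........]
after create(d) → c:[1, 0, 2], d:[3]  free=[FFFF.......]
after truncate(c, 1) → c:[1], d:[3]  free=[.F.F.......]
after unlink(c) → d:[3]  free=[...F.......]
after create(b) → b:[0], d:[3]  free=[F..F.......]
after append(b, 1) → b:[0, 1], d:[3]  free=[FF.F.......]

blocks(b) = [0, 1]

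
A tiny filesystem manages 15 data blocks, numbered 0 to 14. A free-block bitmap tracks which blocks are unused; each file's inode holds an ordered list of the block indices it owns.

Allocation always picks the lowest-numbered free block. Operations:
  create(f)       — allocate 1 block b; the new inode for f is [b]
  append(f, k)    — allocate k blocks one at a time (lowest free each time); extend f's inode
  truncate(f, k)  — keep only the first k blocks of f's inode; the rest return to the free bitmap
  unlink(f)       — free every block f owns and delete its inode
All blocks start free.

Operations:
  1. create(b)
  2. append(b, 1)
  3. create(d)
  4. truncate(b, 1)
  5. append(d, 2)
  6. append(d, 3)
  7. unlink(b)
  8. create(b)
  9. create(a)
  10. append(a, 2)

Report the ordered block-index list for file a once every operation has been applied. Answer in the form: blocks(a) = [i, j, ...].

after create(b) → b:[0]  free=[F..............]
after append(b, 1) → b:[0, 1]  free=[FF.............]
after create(d) → b:[0, 1], d:[2]  free=[FFF............]
after truncate(b, 1) → b:[0], d:[2]  free=[F.F............]
after append(d, 2) → b:[0], d:[2, 1, 3]  free=[FFFF...........]
after append(d, 3) → b:[0], d:[2, 1, 3, 4, 5, 6]  free=[FFFFFFF........]
after unlink(b) → d:[2, 1, 3, 4, 5, 6]  free=[.FFFFFF........]
after create(b) → b:[0], d:[2, 1, 3, 4, 5, 6]  free=[FFFFFFF........]
after create(a) → a:[7], b:[0], d:[2, 1, 3, 4, 5, 6]  free=[FFFFFFFF.......]
after append(a, 2) → a:[7, 8, 9], b:[0], d:[2, 1, 3, 4, 5, 6]  free=[FFFFFFFFFF.....]

blocks(a) = [7, 8, 9]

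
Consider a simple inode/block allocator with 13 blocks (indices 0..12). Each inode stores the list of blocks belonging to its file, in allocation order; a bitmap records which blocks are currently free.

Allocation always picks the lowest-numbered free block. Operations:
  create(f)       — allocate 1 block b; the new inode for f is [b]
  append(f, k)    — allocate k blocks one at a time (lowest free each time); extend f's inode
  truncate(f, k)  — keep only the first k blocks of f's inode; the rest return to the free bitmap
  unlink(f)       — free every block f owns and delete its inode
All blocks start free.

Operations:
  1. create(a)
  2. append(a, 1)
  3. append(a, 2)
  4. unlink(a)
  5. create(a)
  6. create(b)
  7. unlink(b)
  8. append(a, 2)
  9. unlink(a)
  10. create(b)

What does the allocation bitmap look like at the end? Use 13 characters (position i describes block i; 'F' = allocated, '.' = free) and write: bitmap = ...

bitmap = F............

create(a): bitmap=F............ | a=[0]
append(a, 1): bitmap=FF........... | a=[0, 1]
append(a, 2): bitmap=FFFF......... | a=[0, 1, 2, 3]
unlink(a): bitmap=............. | 
create(a): bitmap=F............ | a=[0]
create(b): bitmap=FF........... | a=[0] b=[1]
unlink(b): bitmap=F............ | a=[0]
append(a, 2): bitmap=FFF.......... | a=[0, 1, 2]
unlink(a): bitmap=............. | 
create(b): bitmap=F............ | b=[0]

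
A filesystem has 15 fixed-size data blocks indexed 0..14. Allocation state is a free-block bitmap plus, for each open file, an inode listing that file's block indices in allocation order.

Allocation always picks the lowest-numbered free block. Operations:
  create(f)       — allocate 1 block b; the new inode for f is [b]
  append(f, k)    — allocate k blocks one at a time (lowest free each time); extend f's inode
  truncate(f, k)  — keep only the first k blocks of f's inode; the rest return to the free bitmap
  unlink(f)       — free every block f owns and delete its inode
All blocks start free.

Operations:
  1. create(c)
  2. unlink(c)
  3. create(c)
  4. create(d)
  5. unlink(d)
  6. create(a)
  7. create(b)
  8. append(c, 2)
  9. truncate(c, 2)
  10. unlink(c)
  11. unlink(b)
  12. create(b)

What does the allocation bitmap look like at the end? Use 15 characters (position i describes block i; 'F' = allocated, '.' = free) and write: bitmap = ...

bitmap = FF.............

  1. create(c)  ⇒  F..............  {c→[0]}
  2. unlink(c)  ⇒  ...............  {}
  3. create(c)  ⇒  F..............  {c→[0]}
  4. create(d)  ⇒  FF.............  {c→[0]; d→[1]}
  5. unlink(d)  ⇒  F..............  {c→[0]}
  6. create(a)  ⇒  FF.............  {a→[1]; c→[0]}
  7. create(b)  ⇒  FFF............  {a→[1]; b→[2]; c→[0]}
  8. append(c, 2)  ⇒  FFFFF..........  {a→[1]; b→[2]; c→[0, 3, 4]}
  9. truncate(c, 2)  ⇒  FFFF...........  {a→[1]; b→[2]; c→[0, 3]}
  10. unlink(c)  ⇒  .FF............  {a→[1]; b→[2]}
  11. unlink(b)  ⇒  .F.............  {a→[1]}
  12. create(b)  ⇒  FF.............  {a→[1]; b→[0]}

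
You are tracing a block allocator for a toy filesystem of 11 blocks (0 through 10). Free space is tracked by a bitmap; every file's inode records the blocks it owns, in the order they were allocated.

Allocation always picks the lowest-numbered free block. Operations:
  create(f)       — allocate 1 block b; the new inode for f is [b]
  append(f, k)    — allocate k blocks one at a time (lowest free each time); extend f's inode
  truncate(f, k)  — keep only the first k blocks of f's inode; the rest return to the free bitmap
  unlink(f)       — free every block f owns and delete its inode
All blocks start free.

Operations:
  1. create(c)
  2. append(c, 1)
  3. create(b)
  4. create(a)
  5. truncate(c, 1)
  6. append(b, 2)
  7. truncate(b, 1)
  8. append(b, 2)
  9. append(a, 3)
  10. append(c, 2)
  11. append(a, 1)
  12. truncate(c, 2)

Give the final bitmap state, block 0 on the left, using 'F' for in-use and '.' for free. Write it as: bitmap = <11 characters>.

[1] create(c) — c=0 (map F..........)
[2] append(c, 1) — c=0,1 (map FF.........)
[3] create(b) — b=2 c=0,1 (map FFF........)
[4] create(a) — a=3 b=2 c=0,1 (map FFFF.......)
[5] truncate(c, 1) — a=3 b=2 c=0 (map F.FF.......)
[6] append(b, 2) — a=3 b=2,1,4 c=0 (map FFFFF......)
[7] truncate(b, 1) — a=3 b=2 c=0 (map F.FF.......)
[8] append(b, 2) — a=3 b=2,1,4 c=0 (map FFFFF......)
[9] append(a, 3) — a=3,5,6,7 b=2,1,4 c=0 (map FFFFFFFF...)
[10] append(c, 2) — a=3,5,6,7 b=2,1,4 c=0,8,9 (map FFFFFFFFFF.)
[11] append(a, 1) — a=3,5,6,7,10 b=2,1,4 c=0,8,9 (map FFFFFFFFFFF)
[12] truncate(c, 2) — a=3,5,6,7,10 b=2,1,4 c=0,8 (map FFFFFFFFF.F)

bitmap = FFFFFFFFF.F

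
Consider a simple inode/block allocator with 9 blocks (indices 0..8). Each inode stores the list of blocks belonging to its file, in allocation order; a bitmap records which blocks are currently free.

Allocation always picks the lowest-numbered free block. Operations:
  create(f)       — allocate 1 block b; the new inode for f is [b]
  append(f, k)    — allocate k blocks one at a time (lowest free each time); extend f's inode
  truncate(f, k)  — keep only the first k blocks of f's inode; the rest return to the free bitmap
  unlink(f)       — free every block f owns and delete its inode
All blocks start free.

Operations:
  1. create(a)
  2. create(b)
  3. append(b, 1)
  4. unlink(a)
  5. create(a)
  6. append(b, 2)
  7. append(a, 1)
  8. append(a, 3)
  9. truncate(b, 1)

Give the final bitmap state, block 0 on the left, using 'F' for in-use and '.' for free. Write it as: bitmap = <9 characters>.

after create(a) → a:[0]  free=[F........]
after create(b) → a:[0], b:[1]  free=[FF.......]
after append(b, 1) → a:[0], b:[1, 2]  free=[FFF......]
after unlink(a) → b:[1, 2]  free=[.FF......]
after create(a) → a:[0], b:[1, 2]  free=[FFF......]
after append(b, 2) → a:[0], b:[1, 2, 3, 4]  free=[FFFFF....]
after append(a, 1) → a:[0, 5], b:[1, 2, 3, 4]  free=[FFFFFF...]
after append(a, 3) → a:[0, 5, 6, 7, 8], b:[1, 2, 3, 4]  free=[FFFFFFFFF]
after truncate(b, 1) → a:[0, 5, 6, 7, 8], b:[1]  free=[FF...FFFF]

bitmap = FF...FFFF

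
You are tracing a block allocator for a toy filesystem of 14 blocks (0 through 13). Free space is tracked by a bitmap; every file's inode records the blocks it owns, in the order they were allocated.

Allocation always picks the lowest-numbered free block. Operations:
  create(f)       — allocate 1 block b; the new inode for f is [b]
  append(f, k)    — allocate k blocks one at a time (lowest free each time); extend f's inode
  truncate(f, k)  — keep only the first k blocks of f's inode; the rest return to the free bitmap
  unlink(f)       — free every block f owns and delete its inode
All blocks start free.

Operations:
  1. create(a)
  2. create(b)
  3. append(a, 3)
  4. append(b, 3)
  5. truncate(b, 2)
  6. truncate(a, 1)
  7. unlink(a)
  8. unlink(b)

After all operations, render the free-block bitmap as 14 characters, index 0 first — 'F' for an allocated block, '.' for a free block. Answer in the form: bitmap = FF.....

bitmap = ..............

  1. create(a)  ⇒  F.............  {a→[0]}
  2. create(b)  ⇒  FF............  {a→[0]; b→[1]}
  3. append(a, 3)  ⇒  FFFFF.........  {a→[0, 2, 3, 4]; b→[1]}
  4. append(b, 3)  ⇒  FFFFFFFF......  {a→[0, 2, 3, 4]; b→[1, 5, 6, 7]}
  5. truncate(b, 2)  ⇒  FFFFFF........  {a→[0, 2, 3, 4]; b→[1, 5]}
  6. truncate(a, 1)  ⇒  FF...F........  {a→[0]; b→[1, 5]}
  7. unlink(a)  ⇒  .F...F........  {b→[1, 5]}
  8. unlink(b)  ⇒  ..............  {}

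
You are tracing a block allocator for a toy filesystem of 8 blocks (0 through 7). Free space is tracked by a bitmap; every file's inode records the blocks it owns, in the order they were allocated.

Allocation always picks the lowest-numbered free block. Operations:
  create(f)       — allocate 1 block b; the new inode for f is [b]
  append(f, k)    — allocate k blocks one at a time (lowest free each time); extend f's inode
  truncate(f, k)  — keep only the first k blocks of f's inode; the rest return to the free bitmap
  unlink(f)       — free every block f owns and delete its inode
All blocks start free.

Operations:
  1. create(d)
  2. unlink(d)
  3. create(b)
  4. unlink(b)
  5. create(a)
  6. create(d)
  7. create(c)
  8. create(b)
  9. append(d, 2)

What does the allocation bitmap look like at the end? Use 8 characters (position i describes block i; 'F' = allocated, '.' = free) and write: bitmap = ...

bitmap = FFFFFF..

  1. create(d)  ⇒  F.......  {d→[0]}
  2. unlink(d)  ⇒  ........  {}
  3. create(b)  ⇒  F.......  {b→[0]}
  4. unlink(b)  ⇒  ........  {}
  5. create(a)  ⇒  F.......  {a→[0]}
  6. create(d)  ⇒  FF......  {a→[0]; d→[1]}
  7. create(c)  ⇒  FFF.....  {a→[0]; c→[2]; d→[1]}
  8. create(b)  ⇒  FFFF....  {a→[0]; b→[3]; c→[2]; d→[1]}
  9. append(d, 2)  ⇒  FFFFFF..  {a→[0]; b→[3]; c→[2]; d→[1, 4, 5]}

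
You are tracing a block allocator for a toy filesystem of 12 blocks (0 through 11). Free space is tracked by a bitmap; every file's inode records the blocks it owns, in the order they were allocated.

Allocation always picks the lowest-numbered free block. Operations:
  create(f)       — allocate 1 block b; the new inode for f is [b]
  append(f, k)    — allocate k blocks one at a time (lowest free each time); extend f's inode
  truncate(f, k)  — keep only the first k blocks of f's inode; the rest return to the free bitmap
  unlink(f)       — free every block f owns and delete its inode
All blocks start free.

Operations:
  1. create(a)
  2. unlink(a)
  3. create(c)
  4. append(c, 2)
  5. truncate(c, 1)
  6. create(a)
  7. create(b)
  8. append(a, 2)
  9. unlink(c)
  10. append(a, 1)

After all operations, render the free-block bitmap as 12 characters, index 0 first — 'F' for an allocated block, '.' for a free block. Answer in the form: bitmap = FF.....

create(a): bitmap=F........... | a=[0]
unlink(a): bitmap=............ | 
create(c): bitmap=F........... | c=[0]
append(c, 2): bitmap=FFF......... | c=[0, 1, 2]
truncate(c, 1): bitmap=F........... | c=[0]
create(a): bitmap=FF.......... | a=[1] c=[0]
create(b): bitmap=FFF......... | a=[1] b=[2] c=[0]
append(a, 2): bitmap=FFFFF....... | a=[1, 3, 4] b=[2] c=[0]
unlink(c): bitmap=.FFFF....... | a=[1, 3, 4] b=[2]
append(a, 1): bitmap=FFFFF....... | a=[1, 3, 4, 0] b=[2]

bitmap = FFFFF.......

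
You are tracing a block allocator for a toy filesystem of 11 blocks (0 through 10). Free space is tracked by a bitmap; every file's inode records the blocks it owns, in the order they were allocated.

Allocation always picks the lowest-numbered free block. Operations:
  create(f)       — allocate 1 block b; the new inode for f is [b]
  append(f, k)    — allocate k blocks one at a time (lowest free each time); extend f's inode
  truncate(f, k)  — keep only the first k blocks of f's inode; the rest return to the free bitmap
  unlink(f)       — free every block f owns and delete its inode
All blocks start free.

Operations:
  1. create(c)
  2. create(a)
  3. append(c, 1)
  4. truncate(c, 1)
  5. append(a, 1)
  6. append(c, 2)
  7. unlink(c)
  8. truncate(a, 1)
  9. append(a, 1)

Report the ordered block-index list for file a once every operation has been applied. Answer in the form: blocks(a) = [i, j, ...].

blocks(a) = [1, 0]

[1] create(c) — c=0 (map F..........)
[2] create(a) — a=1 c=0 (map FF.........)
[3] append(c, 1) — a=1 c=0,2 (map FFF........)
[4] truncate(c, 1) — a=1 c=0 (map FF.........)
[5] append(a, 1) — a=1,2 c=0 (map FFF........)
[6] append(c, 2) — a=1,2 c=0,3,4 (map FFFFF......)
[7] unlink(c) — a=1,2 (map .FF........)
[8] truncate(a, 1) — a=1 (map .F.........)
[9] append(a, 1) — a=1,0 (map FF.........)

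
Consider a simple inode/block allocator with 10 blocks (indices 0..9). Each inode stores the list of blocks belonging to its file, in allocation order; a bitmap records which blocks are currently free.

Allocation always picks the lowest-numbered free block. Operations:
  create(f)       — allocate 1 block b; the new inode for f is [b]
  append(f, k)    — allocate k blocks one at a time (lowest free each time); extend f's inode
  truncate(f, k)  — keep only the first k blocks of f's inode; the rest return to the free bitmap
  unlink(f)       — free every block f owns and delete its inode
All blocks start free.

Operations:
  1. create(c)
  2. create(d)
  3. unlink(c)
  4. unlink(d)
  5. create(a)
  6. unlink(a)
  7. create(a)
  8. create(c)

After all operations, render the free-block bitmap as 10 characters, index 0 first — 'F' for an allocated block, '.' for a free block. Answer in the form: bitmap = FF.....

after create(c) → c:[0]  free=[F.........]
after create(d) → c:[0], d:[1]  free=[FF........]
after unlink(c) → d:[1]  free=[.F........]
after unlink(d) →   free=[..........]
after create(a) → a:[0]  free=[F.........]
after unlink(a) →   free=[..........]
after create(a) → a:[0]  free=[F.........]
after create(c) → a:[0], c:[1]  free=[FF........]

bitmap = FF........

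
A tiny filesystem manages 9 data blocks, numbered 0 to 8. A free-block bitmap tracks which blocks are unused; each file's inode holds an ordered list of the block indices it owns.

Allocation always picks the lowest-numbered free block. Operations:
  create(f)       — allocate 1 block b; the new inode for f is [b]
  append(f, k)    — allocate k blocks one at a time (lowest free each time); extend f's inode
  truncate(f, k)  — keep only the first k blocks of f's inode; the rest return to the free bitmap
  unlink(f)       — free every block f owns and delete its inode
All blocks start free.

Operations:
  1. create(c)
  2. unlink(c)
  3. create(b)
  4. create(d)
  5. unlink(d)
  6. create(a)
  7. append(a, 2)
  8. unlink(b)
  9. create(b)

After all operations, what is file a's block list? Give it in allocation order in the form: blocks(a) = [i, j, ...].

[1] create(c) — c=0 (map F........)
[2] unlink(c) —  (map .........)
[3] create(b) — b=0 (map F........)
[4] create(d) — b=0 d=1 (map FF.......)
[5] unlink(d) — b=0 (map F........)
[6] create(a) — a=1 b=0 (map FF.......)
[7] append(a, 2) — a=1,2,3 b=0 (map FFFF.....)
[8] unlink(b) — a=1,2,3 (map .FFF.....)
[9] create(b) — a=1,2,3 b=0 (map FFFF.....)

blocks(a) = [1, 2, 3]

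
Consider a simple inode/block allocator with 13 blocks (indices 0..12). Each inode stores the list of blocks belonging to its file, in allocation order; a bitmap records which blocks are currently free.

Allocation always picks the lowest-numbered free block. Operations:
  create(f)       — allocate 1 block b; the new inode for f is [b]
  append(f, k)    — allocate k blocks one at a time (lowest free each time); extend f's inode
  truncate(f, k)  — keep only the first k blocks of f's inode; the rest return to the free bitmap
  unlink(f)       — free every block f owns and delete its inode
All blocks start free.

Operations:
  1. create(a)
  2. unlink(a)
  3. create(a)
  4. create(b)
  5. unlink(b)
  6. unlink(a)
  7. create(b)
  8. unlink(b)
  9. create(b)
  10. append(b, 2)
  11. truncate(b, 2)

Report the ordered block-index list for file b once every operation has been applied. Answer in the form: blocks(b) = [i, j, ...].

create(a): bitmap=F............ | a=[0]
unlink(a): bitmap=............. | 
create(a): bitmap=F............ | a=[0]
create(b): bitmap=FF........... | a=[0] b=[1]
unlink(b): bitmap=F............ | a=[0]
unlink(a): bitmap=............. | 
create(b): bitmap=F............ | b=[0]
unlink(b): bitmap=............. | 
create(b): bitmap=F............ | b=[0]
append(b, 2): bitmap=FFF.......... | b=[0, 1, 2]
truncate(b, 2): bitmap=FF........... | b=[0, 1]

blocks(b) = [0, 1]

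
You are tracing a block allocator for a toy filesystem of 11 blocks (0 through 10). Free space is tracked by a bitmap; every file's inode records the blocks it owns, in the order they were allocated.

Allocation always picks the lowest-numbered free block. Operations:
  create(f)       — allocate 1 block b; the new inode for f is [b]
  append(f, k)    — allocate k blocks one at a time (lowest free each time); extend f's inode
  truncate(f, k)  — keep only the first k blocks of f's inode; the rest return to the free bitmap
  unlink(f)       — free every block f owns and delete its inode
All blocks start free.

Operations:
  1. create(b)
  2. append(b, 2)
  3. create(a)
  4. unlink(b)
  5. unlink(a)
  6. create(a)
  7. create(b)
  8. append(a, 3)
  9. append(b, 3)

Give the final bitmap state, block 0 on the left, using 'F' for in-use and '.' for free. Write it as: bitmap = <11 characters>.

after create(b) → b:[0]  free=[F..........]
after append(b, 2) → b:[0, 1, 2]  free=[FFF........]
after create(a) → a:[3], b:[0, 1, 2]  free=[FFFF.......]
after unlink(b) → a:[3]  free=[...F.......]
after unlink(a) →   free=[...........]
after create(a) → a:[0]  free=[F..........]
after create(b) → a:[0], b:[1]  free=[FF.........]
after append(a, 3) → a:[0, 2, 3, 4], b:[1]  free=[FFFFF......]
after append(b, 3) → a:[0, 2, 3, 4], b:[1, 5, 6, 7]  free=[FFFFFFFF...]

bitmap = FFFFFFFF...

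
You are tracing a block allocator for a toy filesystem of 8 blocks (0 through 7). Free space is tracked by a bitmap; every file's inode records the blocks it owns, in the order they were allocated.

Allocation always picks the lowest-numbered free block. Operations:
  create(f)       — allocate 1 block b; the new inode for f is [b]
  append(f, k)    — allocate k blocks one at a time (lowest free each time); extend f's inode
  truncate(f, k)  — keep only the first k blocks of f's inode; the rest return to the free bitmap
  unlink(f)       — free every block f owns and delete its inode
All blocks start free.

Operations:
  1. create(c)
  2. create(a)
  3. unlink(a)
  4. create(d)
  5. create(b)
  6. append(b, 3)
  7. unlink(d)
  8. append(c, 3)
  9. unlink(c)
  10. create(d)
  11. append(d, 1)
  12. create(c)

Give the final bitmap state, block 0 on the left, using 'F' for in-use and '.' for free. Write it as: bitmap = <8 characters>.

[1] create(c) — c=0 (map F.......)
[2] create(a) — a=1 c=0 (map FF......)
[3] unlink(a) — c=0 (map F.......)
[4] create(d) — c=0 d=1 (map FF......)
[5] create(b) — b=2 c=0 d=1 (map FFF.....)
[6] append(b, 3) — b=2,3,4,5 c=0 d=1 (map FFFFFF..)
[7] unlink(d) — b=2,3,4,5 c=0 (map F.FFFF..)
[8] append(c, 3) — b=2,3,4,5 c=0,1,6,7 (map FFFFFFFF)
[9] unlink(c) — b=2,3,4,5 (map ..FFFF..)
[10] create(d) — b=2,3,4,5 d=0 (map F.FFFF..)
[11] append(d, 1) — b=2,3,4,5 d=0,1 (map FFFFFF..)
[12] create(c) — b=2,3,4,5 c=6 d=0,1 (map FFFFFFF.)

bitmap = FFFFFFF.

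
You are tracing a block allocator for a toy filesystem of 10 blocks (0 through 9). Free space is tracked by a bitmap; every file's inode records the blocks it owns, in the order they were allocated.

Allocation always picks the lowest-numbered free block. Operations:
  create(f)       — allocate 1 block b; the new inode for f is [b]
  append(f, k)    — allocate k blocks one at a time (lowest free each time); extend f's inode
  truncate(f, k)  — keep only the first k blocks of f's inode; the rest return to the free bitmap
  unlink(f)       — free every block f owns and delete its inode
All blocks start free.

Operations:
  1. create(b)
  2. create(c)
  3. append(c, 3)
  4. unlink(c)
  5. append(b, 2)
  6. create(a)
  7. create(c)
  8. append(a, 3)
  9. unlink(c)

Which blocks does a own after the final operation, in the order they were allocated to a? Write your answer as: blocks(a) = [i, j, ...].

  1. create(b)  ⇒  F.........  {b→[0]}
  2. create(c)  ⇒  FF........  {b→[0]; c→[1]}
  3. append(c, 3)  ⇒  FFFFF.....  {b→[0]; c→[1, 2, 3, 4]}
  4. unlink(c)  ⇒  F.........  {b→[0]}
  5. append(b, 2)  ⇒  FFF.......  {b→[0, 1, 2]}
  6. create(a)  ⇒  FFFF......  {a→[3]; b→[0, 1, 2]}
  7. create(c)  ⇒  FFFFF.....  {a→[3]; b→[0, 1, 2]; c→[4]}
  8. append(a, 3)  ⇒  FFFFFFFF..  {a→[3, 5, 6, 7]; b→[0, 1, 2]; c→[4]}
  9. unlink(c)  ⇒  FFFF.FFF..  {a→[3, 5, 6, 7]; b→[0, 1, 2]}

blocks(a) = [3, 5, 6, 7]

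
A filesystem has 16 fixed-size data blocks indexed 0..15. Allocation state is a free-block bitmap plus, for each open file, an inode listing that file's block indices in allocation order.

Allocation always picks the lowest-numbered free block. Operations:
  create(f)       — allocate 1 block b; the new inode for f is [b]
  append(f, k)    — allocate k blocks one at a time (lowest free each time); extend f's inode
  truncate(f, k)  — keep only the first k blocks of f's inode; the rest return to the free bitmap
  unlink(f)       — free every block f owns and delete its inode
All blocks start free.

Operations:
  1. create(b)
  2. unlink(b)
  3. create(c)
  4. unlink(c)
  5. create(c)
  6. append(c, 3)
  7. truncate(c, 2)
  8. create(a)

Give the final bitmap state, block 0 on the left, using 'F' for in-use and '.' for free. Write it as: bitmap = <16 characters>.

[1] create(b) — b=0 (map F...............)
[2] unlink(b) —  (map ................)
[3] create(c) — c=0 (map F...............)
[4] unlink(c) —  (map ................)
[5] create(c) — c=0 (map F...............)
[6] append(c, 3) — c=0,1,2,3 (map FFFF............)
[7] truncate(c, 2) — c=0,1 (map FF..............)
[8] create(a) — a=2 c=0,1 (map FFF.............)

bitmap = FFF.............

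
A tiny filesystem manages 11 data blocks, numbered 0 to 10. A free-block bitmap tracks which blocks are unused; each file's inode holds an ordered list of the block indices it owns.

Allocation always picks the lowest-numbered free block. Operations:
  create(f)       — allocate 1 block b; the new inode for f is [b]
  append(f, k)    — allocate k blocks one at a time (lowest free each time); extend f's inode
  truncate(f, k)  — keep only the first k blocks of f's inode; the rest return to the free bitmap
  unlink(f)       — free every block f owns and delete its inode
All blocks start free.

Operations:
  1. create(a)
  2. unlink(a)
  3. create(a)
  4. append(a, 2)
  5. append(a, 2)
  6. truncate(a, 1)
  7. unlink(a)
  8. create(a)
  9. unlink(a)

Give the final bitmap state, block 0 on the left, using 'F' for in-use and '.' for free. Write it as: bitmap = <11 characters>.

bitmap = ...........

create(a): bitmap=F.......... | a=[0]
unlink(a): bitmap=........... | 
create(a): bitmap=F.......... | a=[0]
append(a, 2): bitmap=FFF........ | a=[0, 1, 2]
append(a, 2): bitmap=FFFFF...... | a=[0, 1, 2, 3, 4]
truncate(a, 1): bitmap=F.......... | a=[0]
unlink(a): bitmap=........... | 
create(a): bitmap=F.......... | a=[0]
unlink(a): bitmap=........... | 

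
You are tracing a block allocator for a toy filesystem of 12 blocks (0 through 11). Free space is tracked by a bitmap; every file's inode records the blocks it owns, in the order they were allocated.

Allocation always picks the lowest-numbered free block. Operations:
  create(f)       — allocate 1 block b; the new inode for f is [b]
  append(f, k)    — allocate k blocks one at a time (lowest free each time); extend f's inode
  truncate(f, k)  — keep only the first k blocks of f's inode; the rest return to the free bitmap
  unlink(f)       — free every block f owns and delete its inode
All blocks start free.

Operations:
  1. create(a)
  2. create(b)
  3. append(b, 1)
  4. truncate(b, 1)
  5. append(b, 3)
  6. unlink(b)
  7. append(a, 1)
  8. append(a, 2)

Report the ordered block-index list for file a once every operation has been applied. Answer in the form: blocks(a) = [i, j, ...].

after create(a) → a:[0]  free=[F...........]
after create(b) → a:[0], b:[1]  free=[FF..........]
after append(b, 1) → a:[0], b:[1, 2]  free=[FFF.........]
after truncate(b, 1) → a:[0], b:[1]  free=[FF..........]
after append(b, 3) → a:[0], b:[1, 2, 3, 4]  free=[FFFFF.......]
after unlink(b) → a:[0]  free=[F...........]
after append(a, 1) → a:[0, 1]  free=[FF..........]
after append(a, 2) → a:[0, 1, 2, 3]  free=[FFFF........]

blocks(a) = [0, 1, 2, 3]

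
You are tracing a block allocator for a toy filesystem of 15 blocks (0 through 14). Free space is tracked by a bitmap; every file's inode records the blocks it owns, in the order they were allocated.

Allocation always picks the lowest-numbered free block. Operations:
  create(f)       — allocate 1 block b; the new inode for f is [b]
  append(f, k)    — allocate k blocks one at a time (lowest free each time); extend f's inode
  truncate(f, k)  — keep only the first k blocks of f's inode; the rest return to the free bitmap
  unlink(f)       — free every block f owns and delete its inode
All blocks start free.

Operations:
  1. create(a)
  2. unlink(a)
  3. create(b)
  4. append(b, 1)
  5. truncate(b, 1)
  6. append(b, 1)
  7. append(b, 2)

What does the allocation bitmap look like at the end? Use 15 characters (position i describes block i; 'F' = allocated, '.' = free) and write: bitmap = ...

bitmap = FFFF...........

  1. create(a)  ⇒  F..............  {a→[0]}
  2. unlink(a)  ⇒  ...............  {}
  3. create(b)  ⇒  F..............  {b→[0]}
  4. append(b, 1)  ⇒  FF.............  {b→[0, 1]}
  5. truncate(b, 1)  ⇒  F..............  {b→[0]}
  6. append(b, 1)  ⇒  FF.............  {b→[0, 1]}
  7. append(b, 2)  ⇒  FFFF...........  {b→[0, 1, 2, 3]}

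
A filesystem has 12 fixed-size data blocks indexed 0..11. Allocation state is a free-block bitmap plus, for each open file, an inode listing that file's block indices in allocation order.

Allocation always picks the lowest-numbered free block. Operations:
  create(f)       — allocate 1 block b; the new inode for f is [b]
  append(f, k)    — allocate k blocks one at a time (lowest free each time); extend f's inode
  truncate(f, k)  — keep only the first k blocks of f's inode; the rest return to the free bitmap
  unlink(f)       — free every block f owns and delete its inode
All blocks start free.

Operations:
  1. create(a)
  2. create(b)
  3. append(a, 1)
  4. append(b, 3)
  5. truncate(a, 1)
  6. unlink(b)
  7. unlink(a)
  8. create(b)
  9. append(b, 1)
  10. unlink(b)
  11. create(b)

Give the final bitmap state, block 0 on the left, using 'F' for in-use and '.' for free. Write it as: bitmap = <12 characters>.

bitmap = F...........

  1. create(a)  ⇒  F...........  {a→[0]}
  2. create(b)  ⇒  FF..........  {a→[0]; b→[1]}
  3. append(a, 1)  ⇒  FFF.........  {a→[0, 2]; b→[1]}
  4. append(b, 3)  ⇒  FFFFFF......  {a→[0, 2]; b→[1, 3, 4, 5]}
  5. truncate(a, 1)  ⇒  FF.FFF......  {a→[0]; b→[1, 3, 4, 5]}
  6. unlink(b)  ⇒  F...........  {a→[0]}
  7. unlink(a)  ⇒  ............  {}
  8. create(b)  ⇒  F...........  {b→[0]}
  9. append(b, 1)  ⇒  FF..........  {b→[0, 1]}
  10. unlink(b)  ⇒  ............  {}
  11. create(b)  ⇒  F...........  {b→[0]}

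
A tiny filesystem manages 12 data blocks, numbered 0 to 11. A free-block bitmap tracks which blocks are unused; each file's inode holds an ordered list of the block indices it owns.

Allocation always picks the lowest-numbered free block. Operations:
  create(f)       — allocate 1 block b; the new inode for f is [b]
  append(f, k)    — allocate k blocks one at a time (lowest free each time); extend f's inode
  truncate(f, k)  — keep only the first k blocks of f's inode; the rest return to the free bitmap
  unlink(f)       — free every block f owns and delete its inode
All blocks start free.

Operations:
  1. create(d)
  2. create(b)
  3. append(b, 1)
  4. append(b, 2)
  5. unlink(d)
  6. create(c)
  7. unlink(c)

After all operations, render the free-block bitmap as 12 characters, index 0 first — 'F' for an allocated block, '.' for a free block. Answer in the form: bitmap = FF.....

bitmap = .FFFF.......

  1. create(d)  ⇒  F...........  {d→[0]}
  2. create(b)  ⇒  FF..........  {b→[1]; d→[0]}
  3. append(b, 1)  ⇒  FFF.........  {b→[1, 2]; d→[0]}
  4. append(b, 2)  ⇒  FFFFF.......  {b→[1, 2, 3, 4]; d→[0]}
  5. unlink(d)  ⇒  .FFFF.......  {b→[1, 2, 3, 4]}
  6. create(c)  ⇒  FFFFF.......  {b→[1, 2, 3, 4]; c→[0]}
  7. unlink(c)  ⇒  .FFFF.......  {b→[1, 2, 3, 4]}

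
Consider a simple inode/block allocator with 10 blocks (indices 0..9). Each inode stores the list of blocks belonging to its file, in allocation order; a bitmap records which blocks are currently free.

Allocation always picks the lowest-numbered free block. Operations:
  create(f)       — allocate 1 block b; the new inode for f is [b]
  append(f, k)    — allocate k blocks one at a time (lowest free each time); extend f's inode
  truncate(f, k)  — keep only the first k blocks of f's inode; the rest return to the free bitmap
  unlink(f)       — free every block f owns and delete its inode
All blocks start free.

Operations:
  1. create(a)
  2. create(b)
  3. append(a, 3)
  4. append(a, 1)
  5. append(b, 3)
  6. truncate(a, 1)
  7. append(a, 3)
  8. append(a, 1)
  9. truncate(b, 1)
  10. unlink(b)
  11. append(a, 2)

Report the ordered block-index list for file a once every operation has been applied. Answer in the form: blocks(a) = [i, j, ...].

[1] create(a) — a=0 (map F.........)
[2] create(b) — a=0 b=1 (map FF........)
[3] append(a, 3) — a=0,2,3,4 b=1 (map FFFFF.....)
[4] append(a, 1) — a=0,2,3,4,5 b=1 (map FFFFFF....)
[5] append(b, 3) — a=0,2,3,4,5 b=1,6,7,8 (map FFFFFFFFF.)
[6] truncate(a, 1) — a=0 b=1,6,7,8 (map FF....FFF.)
[7] append(a, 3) — a=0,2,3,4 b=1,6,7,8 (map FFFFF.FFF.)
[8] append(a, 1) — a=0,2,3,4,5 b=1,6,7,8 (map FFFFFFFFF.)
[9] truncate(b, 1) — a=0,2,3,4,5 b=1 (map FFFFFF....)
[10] unlink(b) — a=0,2,3,4,5 (map F.FFFF....)
[11] append(a, 2) — a=0,2,3,4,5,1,6 (map FFFFFFF...)

blocks(a) = [0, 2, 3, 4, 5, 1, 6]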